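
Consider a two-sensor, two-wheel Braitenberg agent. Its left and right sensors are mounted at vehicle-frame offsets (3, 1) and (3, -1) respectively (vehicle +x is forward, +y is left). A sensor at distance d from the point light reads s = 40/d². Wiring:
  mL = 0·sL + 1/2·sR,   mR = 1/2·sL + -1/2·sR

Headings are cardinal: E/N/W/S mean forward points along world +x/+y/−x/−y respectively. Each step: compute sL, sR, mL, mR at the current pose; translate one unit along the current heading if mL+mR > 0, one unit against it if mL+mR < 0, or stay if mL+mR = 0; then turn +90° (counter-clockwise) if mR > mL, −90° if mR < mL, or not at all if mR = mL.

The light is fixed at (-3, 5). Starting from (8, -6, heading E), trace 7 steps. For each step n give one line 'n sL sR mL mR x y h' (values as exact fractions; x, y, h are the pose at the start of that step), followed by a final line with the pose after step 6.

n=0: pose=(8,-6,E); sL=5/37, sR=2/17; mL=1/17, mR=11/1258; mL+mR=5/74 → advance +1; mR−mL=-63/1258 → turn -1·90°
n=1: pose=(9,-6,S); sL=8/73, sR=40/317; mL=20/317, mR=-192/23141; mL+mR=4/73 → advance +1; mR−mL=-1652/23141 → turn -1·90°
n=2: pose=(9,-7,W); sL=4/25, sR=20/101; mL=10/101, mR=-48/2525; mL+mR=2/25 → advance +1; mR−mL=-298/2525 → turn -1·90°
n=3: pose=(8,-7,N); sL=40/181, sR=8/45; mL=4/45, mR=176/8145; mL+mR=20/181 → advance +1; mR−mL=-548/8145 → turn -1·90°
n=4: pose=(8,-6,E); sL=5/37, sR=2/17; mL=1/17, mR=11/1258; mL+mR=5/74 → advance +1; mR−mL=-63/1258 → turn -1·90°
n=5: pose=(9,-6,S); sL=8/73, sR=40/317; mL=20/317, mR=-192/23141; mL+mR=4/73 → advance +1; mR−mL=-1652/23141 → turn -1·90°
n=6: pose=(9,-7,W); sL=4/25, sR=20/101; mL=10/101, mR=-48/2525; mL+mR=2/25 → advance +1; mR−mL=-298/2525 → turn -1·90°

0 5/37 2/17 1/17 11/1258 8 -6 E
1 8/73 40/317 20/317 -192/23141 9 -6 S
2 4/25 20/101 10/101 -48/2525 9 -7 W
3 40/181 8/45 4/45 176/8145 8 -7 N
4 5/37 2/17 1/17 11/1258 8 -6 E
5 8/73 40/317 20/317 -192/23141 9 -6 S
6 4/25 20/101 10/101 -48/2525 9 -7 W
final 8 -7 N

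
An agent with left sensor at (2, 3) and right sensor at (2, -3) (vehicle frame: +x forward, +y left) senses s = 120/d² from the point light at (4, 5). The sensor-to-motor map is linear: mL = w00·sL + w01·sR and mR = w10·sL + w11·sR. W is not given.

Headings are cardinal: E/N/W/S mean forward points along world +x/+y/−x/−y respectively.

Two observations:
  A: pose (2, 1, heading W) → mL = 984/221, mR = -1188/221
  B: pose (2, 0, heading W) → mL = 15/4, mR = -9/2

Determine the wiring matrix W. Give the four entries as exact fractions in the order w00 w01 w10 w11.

1/2 1/2 -1 -1/2

obs A: pose=(2,1,W) → sL=24/13, sR=120/17, mL=984/221, mR=-1188/221
obs B: pose=(2,0,W) → sL=3/2, sR=6, mL=15/4, mR=-9/2
sensor matrix S = [[24/13, 120/17], [3/2, 6]]; det S = 108/221
solve [mL_A; mL_B] = S·[w00; w01] and [mR_A; mR_B] = S·[w10; w11]:
  w00 = 1/2, w01 = 1/2, w10 = -1, w11 = -1/2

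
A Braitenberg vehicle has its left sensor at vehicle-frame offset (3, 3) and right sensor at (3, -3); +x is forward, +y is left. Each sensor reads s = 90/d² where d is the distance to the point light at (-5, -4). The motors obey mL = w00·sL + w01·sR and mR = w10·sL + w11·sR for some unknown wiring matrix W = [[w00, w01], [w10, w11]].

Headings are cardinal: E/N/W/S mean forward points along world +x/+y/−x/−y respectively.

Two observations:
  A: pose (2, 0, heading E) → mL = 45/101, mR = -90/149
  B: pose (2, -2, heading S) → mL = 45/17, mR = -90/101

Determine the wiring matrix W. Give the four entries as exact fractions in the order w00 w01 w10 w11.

obs A: pose=(2,0,E) → sL=90/149, sR=90/101, mL=45/101, mR=-90/149
obs B: pose=(2,-2,S) → sL=90/101, sR=90/17, mL=45/17, mR=-90/101
sensor matrix S = [[90/149, 90/101], [90/101, 90/17]]; det S = 62110800/25839133
solve [mL_A; mL_B] = S·[w00; w01] and [mR_A; mR_B] = S·[w10; w11]:
  w00 = 0, w01 = 1/2, w10 = -1, w11 = 0

0 1/2 -1 0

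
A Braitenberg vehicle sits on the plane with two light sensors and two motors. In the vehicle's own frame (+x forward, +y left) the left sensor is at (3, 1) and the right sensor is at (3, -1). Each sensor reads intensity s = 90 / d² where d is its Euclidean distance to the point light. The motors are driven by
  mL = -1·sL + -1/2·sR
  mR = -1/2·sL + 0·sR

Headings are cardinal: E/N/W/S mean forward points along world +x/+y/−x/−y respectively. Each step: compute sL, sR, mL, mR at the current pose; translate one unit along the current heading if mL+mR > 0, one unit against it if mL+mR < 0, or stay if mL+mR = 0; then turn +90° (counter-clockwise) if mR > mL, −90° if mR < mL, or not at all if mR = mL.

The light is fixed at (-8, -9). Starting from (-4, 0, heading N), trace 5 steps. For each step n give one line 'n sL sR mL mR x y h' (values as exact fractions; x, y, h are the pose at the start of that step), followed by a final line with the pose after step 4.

n=0: pose=(-4,0,N); sL=10/17, sR=90/169; mL=-2455/2873, mR=-5/17; mL+mR=-3300/2873 → advance -1; mR−mL=1610/2873 → turn +1·90°
n=1: pose=(-4,-1,W); sL=9/5, sR=45/41; mL=-963/410, mR=-9/10; mL+mR=-666/205 → advance -1; mR−mL=297/205 → turn +1·90°
n=2: pose=(-3,-1,S); sL=90/61, sR=90/41; mL=-6435/2501, mR=-45/61; mL+mR=-8280/2501 → advance -1; mR−mL=4590/2501 → turn +1·90°
n=3: pose=(-3,0,E); sL=45/82, sR=45/64; mL=-4725/5248, mR=-45/164; mL+mR=-6165/5248 → advance -1; mR−mL=3285/5248 → turn +1·90°
n=4: pose=(-4,0,N); sL=10/17, sR=90/169; mL=-2455/2873, mR=-5/17; mL+mR=-3300/2873 → advance -1; mR−mL=1610/2873 → turn +1·90°

0 10/17 90/169 -2455/2873 -5/17 -4 0 N
1 9/5 45/41 -963/410 -9/10 -4 -1 W
2 90/61 90/41 -6435/2501 -45/61 -3 -1 S
3 45/82 45/64 -4725/5248 -45/164 -3 0 E
4 10/17 90/169 -2455/2873 -5/17 -4 0 N
final -4 -1 W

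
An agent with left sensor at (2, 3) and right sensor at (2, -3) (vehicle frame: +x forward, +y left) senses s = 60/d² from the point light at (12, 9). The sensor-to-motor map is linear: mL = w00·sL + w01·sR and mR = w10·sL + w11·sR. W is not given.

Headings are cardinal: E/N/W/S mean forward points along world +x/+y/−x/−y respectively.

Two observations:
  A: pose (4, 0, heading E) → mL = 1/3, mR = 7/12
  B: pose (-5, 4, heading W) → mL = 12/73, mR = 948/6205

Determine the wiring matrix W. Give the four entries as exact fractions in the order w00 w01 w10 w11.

obs A: pose=(4,0,E) → sL=5/6, sR=1/3, mL=1/3, mR=7/12
obs B: pose=(-5,4,W) → sL=12/85, sR=12/73, mL=12/73, mR=948/6205
sensor matrix S = [[5/6, 1/3], [12/85, 12/73]]; det S = 558/6205
solve [mL_A; mL_B] = S·[w00; w01] and [mR_A; mR_B] = S·[w10; w11]:
  w00 = 0, w01 = 1, w10 = 1/2, w11 = 1/2

0 1 1/2 1/2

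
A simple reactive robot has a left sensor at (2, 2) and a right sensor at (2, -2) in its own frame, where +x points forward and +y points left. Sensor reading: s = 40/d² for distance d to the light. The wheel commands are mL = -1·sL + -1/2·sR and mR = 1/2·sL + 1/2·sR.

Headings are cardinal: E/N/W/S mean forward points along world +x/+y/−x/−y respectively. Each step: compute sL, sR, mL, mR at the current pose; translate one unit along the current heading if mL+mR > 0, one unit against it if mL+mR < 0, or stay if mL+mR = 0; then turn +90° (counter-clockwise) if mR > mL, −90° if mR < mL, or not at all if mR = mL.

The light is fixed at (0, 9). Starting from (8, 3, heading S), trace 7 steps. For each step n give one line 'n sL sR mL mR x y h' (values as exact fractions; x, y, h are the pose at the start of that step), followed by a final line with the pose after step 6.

0 10/41 2/5 -91/205 66/205 8 3 S
1 40/109 40/149 -8140/16241 5160/16241 8 4 E
2 20/17 4/9 -214/153 124/153 7 4 N
3 40/89 40/41 -3420/3649 2600/3649 7 3 W
4 10/41 2/5 -91/205 66/205 8 3 S
5 40/109 40/149 -8140/16241 5160/16241 8 4 E
6 20/17 4/9 -214/153 124/153 7 4 N
final 7 3 W

n=0: pose=(8,3,S); sL=10/41, sR=2/5; mL=-91/205, mR=66/205; mL+mR=-5/41 → advance -1; mR−mL=157/205 → turn +1·90°
n=1: pose=(8,4,E); sL=40/109, sR=40/149; mL=-8140/16241, mR=5160/16241; mL+mR=-20/109 → advance -1; mR−mL=13300/16241 → turn +1·90°
n=2: pose=(7,4,N); sL=20/17, sR=4/9; mL=-214/153, mR=124/153; mL+mR=-10/17 → advance -1; mR−mL=338/153 → turn +1·90°
n=3: pose=(7,3,W); sL=40/89, sR=40/41; mL=-3420/3649, mR=2600/3649; mL+mR=-20/89 → advance -1; mR−mL=6020/3649 → turn +1·90°
n=4: pose=(8,3,S); sL=10/41, sR=2/5; mL=-91/205, mR=66/205; mL+mR=-5/41 → advance -1; mR−mL=157/205 → turn +1·90°
n=5: pose=(8,4,E); sL=40/109, sR=40/149; mL=-8140/16241, mR=5160/16241; mL+mR=-20/109 → advance -1; mR−mL=13300/16241 → turn +1·90°
n=6: pose=(7,4,N); sL=20/17, sR=4/9; mL=-214/153, mR=124/153; mL+mR=-10/17 → advance -1; mR−mL=338/153 → turn +1·90°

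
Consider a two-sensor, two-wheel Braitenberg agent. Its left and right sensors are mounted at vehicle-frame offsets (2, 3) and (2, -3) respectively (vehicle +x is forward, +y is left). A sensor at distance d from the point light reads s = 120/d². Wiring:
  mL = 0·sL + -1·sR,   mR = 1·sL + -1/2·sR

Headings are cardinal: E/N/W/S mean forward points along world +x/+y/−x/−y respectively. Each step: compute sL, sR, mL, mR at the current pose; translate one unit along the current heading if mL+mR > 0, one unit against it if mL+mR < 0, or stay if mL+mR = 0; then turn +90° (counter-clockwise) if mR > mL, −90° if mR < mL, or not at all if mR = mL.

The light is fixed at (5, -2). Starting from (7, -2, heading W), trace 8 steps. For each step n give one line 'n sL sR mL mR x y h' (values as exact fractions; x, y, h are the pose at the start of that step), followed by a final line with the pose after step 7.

0 40/3 40/3 -40/3 20/3 7 -2 W
1 3 30 -30 -12 8 -2 S
2 120/41 120/29 -120/29 1020/1189 8 -1 E
3 12 60/17 -60/17 174/17 7 -1 N
4 120 24/5 -24/5 588/5 7 0 W
5 15/2 30 -30 -15/2 6 0 S
6 8/3 40/3 -40/3 -4 6 1 E
7 60/17 60/17 -60/17 30/17 5 1 N
final 5 0 W

n=0: pose=(7,-2,W); sL=40/3, sR=40/3; mL=-40/3, mR=20/3; mL+mR=-20/3 → advance -1; mR−mL=20 → turn +1·90°
n=1: pose=(8,-2,S); sL=3, sR=30; mL=-30, mR=-12; mL+mR=-42 → advance -1; mR−mL=18 → turn +1·90°
n=2: pose=(8,-1,E); sL=120/41, sR=120/29; mL=-120/29, mR=1020/1189; mL+mR=-3900/1189 → advance -1; mR−mL=5940/1189 → turn +1·90°
n=3: pose=(7,-1,N); sL=12, sR=60/17; mL=-60/17, mR=174/17; mL+mR=114/17 → advance +1; mR−mL=234/17 → turn +1·90°
n=4: pose=(7,0,W); sL=120, sR=24/5; mL=-24/5, mR=588/5; mL+mR=564/5 → advance +1; mR−mL=612/5 → turn +1·90°
n=5: pose=(6,0,S); sL=15/2, sR=30; mL=-30, mR=-15/2; mL+mR=-75/2 → advance -1; mR−mL=45/2 → turn +1·90°
n=6: pose=(6,1,E); sL=8/3, sR=40/3; mL=-40/3, mR=-4; mL+mR=-52/3 → advance -1; mR−mL=28/3 → turn +1·90°
n=7: pose=(5,1,N); sL=60/17, sR=60/17; mL=-60/17, mR=30/17; mL+mR=-30/17 → advance -1; mR−mL=90/17 → turn +1·90°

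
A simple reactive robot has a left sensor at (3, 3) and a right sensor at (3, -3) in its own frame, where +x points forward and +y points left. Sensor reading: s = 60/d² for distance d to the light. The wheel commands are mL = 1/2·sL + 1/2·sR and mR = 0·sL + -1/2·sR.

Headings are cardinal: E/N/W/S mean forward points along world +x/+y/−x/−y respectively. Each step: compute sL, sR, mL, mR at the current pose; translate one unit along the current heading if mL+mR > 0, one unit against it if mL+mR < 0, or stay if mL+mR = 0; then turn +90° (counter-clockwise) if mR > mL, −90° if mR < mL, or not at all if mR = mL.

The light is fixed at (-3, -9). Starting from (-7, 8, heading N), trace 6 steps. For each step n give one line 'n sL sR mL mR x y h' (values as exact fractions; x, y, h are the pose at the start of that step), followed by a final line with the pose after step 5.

0 60/449 60/401 25500/180049 -30/401 -7 8 N
1 30/221 30/113 5010/24973 -15/113 -7 9 E
2 4/15 20/87 36/145 -10/87 -6 9 S
3 15/58 15/109 2505/12644 -15/218 -6 8 W
4 60/449 60/401 25500/180049 -30/401 -7 8 N
5 30/221 30/113 5010/24973 -15/113 -7 9 E
final -6 9 S

n=0: pose=(-7,8,N); sL=60/449, sR=60/401; mL=25500/180049, mR=-30/401; mL+mR=30/449 → advance +1; mR−mL=-38970/180049 → turn -1·90°
n=1: pose=(-7,9,E); sL=30/221, sR=30/113; mL=5010/24973, mR=-15/113; mL+mR=15/221 → advance +1; mR−mL=-8325/24973 → turn -1·90°
n=2: pose=(-6,9,S); sL=4/15, sR=20/87; mL=36/145, mR=-10/87; mL+mR=2/15 → advance +1; mR−mL=-158/435 → turn -1·90°
n=3: pose=(-6,8,W); sL=15/58, sR=15/109; mL=2505/12644, mR=-15/218; mL+mR=15/116 → advance +1; mR−mL=-3375/12644 → turn -1·90°
n=4: pose=(-7,8,N); sL=60/449, sR=60/401; mL=25500/180049, mR=-30/401; mL+mR=30/449 → advance +1; mR−mL=-38970/180049 → turn -1·90°
n=5: pose=(-7,9,E); sL=30/221, sR=30/113; mL=5010/24973, mR=-15/113; mL+mR=15/221 → advance +1; mR−mL=-8325/24973 → turn -1·90°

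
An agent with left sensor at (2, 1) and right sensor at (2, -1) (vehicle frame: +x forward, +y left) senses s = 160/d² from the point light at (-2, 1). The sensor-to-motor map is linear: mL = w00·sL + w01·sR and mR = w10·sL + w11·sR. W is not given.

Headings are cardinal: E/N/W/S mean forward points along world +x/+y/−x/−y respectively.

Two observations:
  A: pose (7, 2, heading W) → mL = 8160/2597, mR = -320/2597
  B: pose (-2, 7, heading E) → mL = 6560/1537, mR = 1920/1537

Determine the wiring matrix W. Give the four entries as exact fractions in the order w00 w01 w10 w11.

obs A: pose=(7,2,W) → sL=160/49, sR=160/53, mL=8160/2597, mR=-320/2597
obs B: pose=(-2,7,E) → sL=160/53, sR=160/29, mL=6560/1537, mR=1920/1537
sensor matrix S = [[160/49, 160/53], [160/53, 160/29]]; det S = 35532800/3991589
solve [mL_A; mL_B] = S·[w00; w01] and [mR_A; mR_B] = S·[w10; w11]:
  w00 = 1/2, w01 = 1/2, w10 = -1/2, w11 = 1/2

1/2 1/2 -1/2 1/2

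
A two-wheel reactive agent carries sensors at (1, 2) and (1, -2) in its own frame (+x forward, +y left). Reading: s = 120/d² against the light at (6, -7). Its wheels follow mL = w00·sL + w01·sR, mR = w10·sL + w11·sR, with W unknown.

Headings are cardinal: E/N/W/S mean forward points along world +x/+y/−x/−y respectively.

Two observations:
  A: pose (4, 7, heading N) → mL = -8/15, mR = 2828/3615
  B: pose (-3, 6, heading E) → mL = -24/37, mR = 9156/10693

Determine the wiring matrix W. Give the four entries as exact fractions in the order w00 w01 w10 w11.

0 -1 1/2 1

obs A: pose=(4,7,N) → sL=120/241, sR=8/15, mL=-8/15, mR=2828/3615
obs B: pose=(-3,6,E) → sL=120/289, sR=24/37, mL=-24/37, mR=9156/10693
sensor matrix S = [[120/241, 8/15], [120/289, 24/37]]; det S = 261632/2577013
solve [mL_A; mL_B] = S·[w00; w01] and [mR_A; mR_B] = S·[w10; w11]:
  w00 = 0, w01 = -1, w10 = 1/2, w11 = 1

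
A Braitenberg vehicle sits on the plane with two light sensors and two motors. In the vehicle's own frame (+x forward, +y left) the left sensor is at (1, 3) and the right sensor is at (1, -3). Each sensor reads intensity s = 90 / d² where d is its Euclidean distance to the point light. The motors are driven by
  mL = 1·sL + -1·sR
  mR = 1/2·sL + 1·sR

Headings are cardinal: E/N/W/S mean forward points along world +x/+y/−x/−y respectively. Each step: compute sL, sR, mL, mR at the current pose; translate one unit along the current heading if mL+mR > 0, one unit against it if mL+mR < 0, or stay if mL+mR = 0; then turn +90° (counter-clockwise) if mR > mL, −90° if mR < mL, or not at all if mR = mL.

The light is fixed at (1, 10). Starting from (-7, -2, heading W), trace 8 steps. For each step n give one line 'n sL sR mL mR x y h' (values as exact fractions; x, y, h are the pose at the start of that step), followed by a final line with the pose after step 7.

0 5/17 5/9 -40/153 215/306 -7 -2 W
1 18/41 90/313 1944/12833 6507/12833 -8 -2 S
2 45/82 9/32 351/1312 729/1312 -8 -3 E
3 18/53 90/169 -1728/8957 6291/8957 -7 -3 N
4 5/17 5/9 -40/153 215/306 -7 -2 W
5 18/41 90/313 1944/12833 6507/12833 -8 -2 S
6 45/82 9/32 351/1312 729/1312 -8 -3 E
7 18/53 90/169 -1728/8957 6291/8957 -7 -3 N
final -7 -2 W

n=0: pose=(-7,-2,W); sL=5/17, sR=5/9; mL=-40/153, mR=215/306; mL+mR=15/34 → advance +1; mR−mL=295/306 → turn +1·90°
n=1: pose=(-8,-2,S); sL=18/41, sR=90/313; mL=1944/12833, mR=6507/12833; mL+mR=27/41 → advance +1; mR−mL=4563/12833 → turn +1·90°
n=2: pose=(-8,-3,E); sL=45/82, sR=9/32; mL=351/1312, mR=729/1312; mL+mR=135/164 → advance +1; mR−mL=189/656 → turn +1·90°
n=3: pose=(-7,-3,N); sL=18/53, sR=90/169; mL=-1728/8957, mR=6291/8957; mL+mR=27/53 → advance +1; mR−mL=8019/8957 → turn +1·90°
n=4: pose=(-7,-2,W); sL=5/17, sR=5/9; mL=-40/153, mR=215/306; mL+mR=15/34 → advance +1; mR−mL=295/306 → turn +1·90°
n=5: pose=(-8,-2,S); sL=18/41, sR=90/313; mL=1944/12833, mR=6507/12833; mL+mR=27/41 → advance +1; mR−mL=4563/12833 → turn +1·90°
n=6: pose=(-8,-3,E); sL=45/82, sR=9/32; mL=351/1312, mR=729/1312; mL+mR=135/164 → advance +1; mR−mL=189/656 → turn +1·90°
n=7: pose=(-7,-3,N); sL=18/53, sR=90/169; mL=-1728/8957, mR=6291/8957; mL+mR=27/53 → advance +1; mR−mL=8019/8957 → turn +1·90°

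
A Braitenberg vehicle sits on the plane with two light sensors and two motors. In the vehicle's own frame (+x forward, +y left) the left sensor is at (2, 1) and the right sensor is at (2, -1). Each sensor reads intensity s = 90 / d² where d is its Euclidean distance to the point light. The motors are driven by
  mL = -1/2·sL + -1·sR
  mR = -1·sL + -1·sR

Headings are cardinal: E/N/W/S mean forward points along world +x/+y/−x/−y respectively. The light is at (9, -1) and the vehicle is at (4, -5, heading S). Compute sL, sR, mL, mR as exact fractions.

left sensor world pos  = (5, -7); dL² = 52
right sensor world pos = (3, -7); dR² = 72
sL = 90/52 = 45/26
sR = 90/72 = 5/4
mL = -1/2·sL + -1·sR = -55/26
mR = -1·sL + -1·sR = -155/52

45/26 5/4 -55/26 -155/52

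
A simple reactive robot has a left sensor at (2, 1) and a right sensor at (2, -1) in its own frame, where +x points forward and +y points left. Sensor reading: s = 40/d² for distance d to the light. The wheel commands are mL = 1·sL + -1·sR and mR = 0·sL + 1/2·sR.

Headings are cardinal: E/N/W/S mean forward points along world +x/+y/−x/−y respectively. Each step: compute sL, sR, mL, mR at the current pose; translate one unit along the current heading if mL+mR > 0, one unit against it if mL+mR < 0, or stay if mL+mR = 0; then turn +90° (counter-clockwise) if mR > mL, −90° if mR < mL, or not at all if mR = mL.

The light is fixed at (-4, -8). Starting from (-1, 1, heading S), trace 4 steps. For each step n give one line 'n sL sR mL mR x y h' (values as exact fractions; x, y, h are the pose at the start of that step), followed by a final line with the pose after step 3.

0 8/13 40/53 -96/689 20/53 -1 1 S
1 20/53 20/37 -320/1961 10/37 -1 0 E
2 40/109 8/25 128/2725 4/25 0 0 N
3 10/17 5/13 45/221 5/26 0 1 W
final -1 1 N

n=0: pose=(-1,1,S); sL=8/13, sR=40/53; mL=-96/689, mR=20/53; mL+mR=164/689 → advance +1; mR−mL=356/689 → turn +1·90°
n=1: pose=(-1,0,E); sL=20/53, sR=20/37; mL=-320/1961, mR=10/37; mL+mR=210/1961 → advance +1; mR−mL=850/1961 → turn +1·90°
n=2: pose=(0,0,N); sL=40/109, sR=8/25; mL=128/2725, mR=4/25; mL+mR=564/2725 → advance +1; mR−mL=308/2725 → turn +1·90°
n=3: pose=(0,1,W); sL=10/17, sR=5/13; mL=45/221, mR=5/26; mL+mR=175/442 → advance +1; mR−mL=-5/442 → turn -1·90°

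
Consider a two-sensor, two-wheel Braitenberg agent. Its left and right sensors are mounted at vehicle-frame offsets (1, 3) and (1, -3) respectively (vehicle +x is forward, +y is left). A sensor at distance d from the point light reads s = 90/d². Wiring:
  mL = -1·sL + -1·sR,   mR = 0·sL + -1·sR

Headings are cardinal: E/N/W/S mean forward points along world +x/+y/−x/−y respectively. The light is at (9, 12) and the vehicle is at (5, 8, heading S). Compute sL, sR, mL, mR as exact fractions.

45/13 45/37 -2250/481 -45/37

left sensor world pos  = (8, 7); dL² = 26
right sensor world pos = (2, 7); dR² = 74
sL = 90/26 = 45/13
sR = 90/74 = 45/37
mL = -1·sL + -1·sR = -2250/481
mR = 0·sL + -1·sR = -45/37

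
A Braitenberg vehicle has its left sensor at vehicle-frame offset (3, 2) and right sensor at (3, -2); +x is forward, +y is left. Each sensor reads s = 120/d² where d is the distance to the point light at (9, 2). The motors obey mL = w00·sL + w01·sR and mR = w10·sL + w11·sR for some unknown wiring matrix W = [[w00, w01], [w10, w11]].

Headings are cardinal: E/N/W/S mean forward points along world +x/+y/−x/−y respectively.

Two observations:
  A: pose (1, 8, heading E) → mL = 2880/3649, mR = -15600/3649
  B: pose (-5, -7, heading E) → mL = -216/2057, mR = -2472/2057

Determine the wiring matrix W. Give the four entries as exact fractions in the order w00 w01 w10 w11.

obs A: pose=(1,8,E) → sL=120/89, sR=120/41, mL=2880/3649, mR=-15600/3649
obs B: pose=(-5,-7,E) → sL=12/17, sR=60/121, mL=-216/2057, mR=-2472/2057
sensor matrix S = [[120/89, 120/41], [12/17, 60/121]]; det S = -10488960/7505993
solve [mL_A; mL_B] = S·[w00; w01] and [mR_A; mR_B] = S·[w10; w11]:
  w00 = -1/2, w01 = 1/2, w10 = -1, w11 = -1

-1/2 1/2 -1 -1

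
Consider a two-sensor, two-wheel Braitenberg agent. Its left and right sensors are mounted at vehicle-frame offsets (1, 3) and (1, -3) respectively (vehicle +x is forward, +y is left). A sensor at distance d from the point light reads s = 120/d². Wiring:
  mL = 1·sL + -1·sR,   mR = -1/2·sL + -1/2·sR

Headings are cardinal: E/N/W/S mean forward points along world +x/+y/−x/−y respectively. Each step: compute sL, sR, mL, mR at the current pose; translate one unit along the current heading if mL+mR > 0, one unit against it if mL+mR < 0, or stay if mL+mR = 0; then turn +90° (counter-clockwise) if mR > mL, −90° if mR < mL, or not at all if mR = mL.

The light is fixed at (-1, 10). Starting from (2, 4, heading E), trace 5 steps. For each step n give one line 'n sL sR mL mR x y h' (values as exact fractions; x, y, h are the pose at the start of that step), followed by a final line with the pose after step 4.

n=0: pose=(2,4,E); sL=24/5, sR=120/97; mL=1728/485, mR=-1464/485; mL+mR=264/485 → advance +1; mR−mL=-3192/485 → turn -1·90°
n=1: pose=(3,4,S); sL=60/49, sR=12/5; mL=-288/245, mR=-444/245; mL+mR=-732/245 → advance -1; mR−mL=-156/245 → turn -1·90°
n=2: pose=(3,5,W); sL=120/73, sR=120/13; mL=-7200/949, mR=-5160/949; mL+mR=-12360/949 → advance -1; mR−mL=2040/949 → turn +1·90°
n=3: pose=(4,5,S); sL=6/5, sR=3; mL=-9/5, mR=-21/10; mL+mR=-39/10 → advance -1; mR−mL=-3/10 → turn -1·90°
n=4: pose=(4,6,W); sL=24/13, sR=120/17; mL=-1152/221, mR=-984/221; mL+mR=-2136/221 → advance -1; mR−mL=168/221 → turn +1·90°

0 24/5 120/97 1728/485 -1464/485 2 4 E
1 60/49 12/5 -288/245 -444/245 3 4 S
2 120/73 120/13 -7200/949 -5160/949 3 5 W
3 6/5 3 -9/5 -21/10 4 5 S
4 24/13 120/17 -1152/221 -984/221 4 6 W
final 5 6 S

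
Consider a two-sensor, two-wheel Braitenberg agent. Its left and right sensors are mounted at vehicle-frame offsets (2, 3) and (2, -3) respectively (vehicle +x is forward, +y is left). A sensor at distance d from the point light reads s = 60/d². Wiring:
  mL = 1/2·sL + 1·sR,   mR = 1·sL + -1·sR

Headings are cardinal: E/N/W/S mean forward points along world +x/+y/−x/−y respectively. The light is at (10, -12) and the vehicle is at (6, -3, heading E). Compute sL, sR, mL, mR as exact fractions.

left sensor world pos  = (8, 0); dL² = 148
right sensor world pos = (8, -6); dR² = 40
sL = 60/148 = 15/37
sR = 60/40 = 3/2
mL = 1/2·sL + 1·sR = 63/37
mR = 1·sL + -1·sR = -81/74

15/37 3/2 63/37 -81/74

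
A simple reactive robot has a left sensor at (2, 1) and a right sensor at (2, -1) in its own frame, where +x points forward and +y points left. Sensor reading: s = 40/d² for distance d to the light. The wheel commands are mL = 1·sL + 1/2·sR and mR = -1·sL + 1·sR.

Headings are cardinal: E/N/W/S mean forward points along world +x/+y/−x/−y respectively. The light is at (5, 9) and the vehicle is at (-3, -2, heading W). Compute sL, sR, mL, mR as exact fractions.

10/61 1/5 161/610 11/305

left sensor world pos  = (-5, -3); dL² = 244
right sensor world pos = (-5, -1); dR² = 200
sL = 40/244 = 10/61
sR = 40/200 = 1/5
mL = 1·sL + 1/2·sR = 161/610
mR = -1·sL + 1·sR = 11/305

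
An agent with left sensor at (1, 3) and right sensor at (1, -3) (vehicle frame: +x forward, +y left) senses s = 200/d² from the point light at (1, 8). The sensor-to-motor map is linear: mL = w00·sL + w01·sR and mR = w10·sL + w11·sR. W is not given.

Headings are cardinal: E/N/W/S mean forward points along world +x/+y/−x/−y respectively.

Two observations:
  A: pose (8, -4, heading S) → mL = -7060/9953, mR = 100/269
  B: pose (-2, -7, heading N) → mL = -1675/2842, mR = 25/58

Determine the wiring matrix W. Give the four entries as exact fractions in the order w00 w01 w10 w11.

obs A: pose=(8,-4,S) → sL=200/269, sR=40/37, mL=-7060/9953, mR=100/269
obs B: pose=(-2,-7,N) → sL=25/29, sR=50/49, mL=-1675/2842, mR=25/58
sensor matrix S = [[200/269, 40/37], [25/29, 50/49]]; det S = -2451000/14143213
solve [mL_A; mL_B] = S·[w00; w01] and [mR_A; mR_B] = S·[w10; w11]:
  w00 = 1/2, w01 = -1, w10 = 1/2, w11 = 0

1/2 -1 1/2 0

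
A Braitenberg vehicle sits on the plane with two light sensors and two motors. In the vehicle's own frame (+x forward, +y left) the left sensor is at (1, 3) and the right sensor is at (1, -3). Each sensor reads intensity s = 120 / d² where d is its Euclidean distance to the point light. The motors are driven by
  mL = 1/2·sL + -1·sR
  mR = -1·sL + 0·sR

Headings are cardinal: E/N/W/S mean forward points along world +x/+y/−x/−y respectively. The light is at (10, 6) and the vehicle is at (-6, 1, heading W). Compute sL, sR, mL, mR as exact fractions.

120/353 120/293 -24780/103429 -120/353

left sensor world pos  = (-7, -2); dL² = 353
right sensor world pos = (-7, 4); dR² = 293
sL = 120/353 = 120/353
sR = 120/293 = 120/293
mL = 1/2·sL + -1·sR = -24780/103429
mR = -1·sL + 0·sR = -120/353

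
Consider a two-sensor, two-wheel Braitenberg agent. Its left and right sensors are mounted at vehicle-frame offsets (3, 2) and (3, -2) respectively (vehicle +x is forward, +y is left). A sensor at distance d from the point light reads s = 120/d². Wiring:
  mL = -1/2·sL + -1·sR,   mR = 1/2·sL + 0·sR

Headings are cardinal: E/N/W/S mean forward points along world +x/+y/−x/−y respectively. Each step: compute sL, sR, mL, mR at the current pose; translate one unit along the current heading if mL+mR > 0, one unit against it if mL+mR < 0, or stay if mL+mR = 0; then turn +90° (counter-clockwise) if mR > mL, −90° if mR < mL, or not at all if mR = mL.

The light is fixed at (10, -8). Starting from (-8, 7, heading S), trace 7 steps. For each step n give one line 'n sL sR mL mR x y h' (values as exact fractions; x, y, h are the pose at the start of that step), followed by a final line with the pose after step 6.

0 3/10 15/68 -63/170 3/20 -8 7 S
1 40/183 120/421 -30380/77043 20/183 -8 8 E
2 60/401 12/65 -6762/26065 30/401 -9 8 N
3 120/653 120/773 -124740/504769 60/653 -9 7 W
4 3/10 15/68 -63/170 3/20 -8 7 S
5 40/183 120/421 -30380/77043 20/183 -8 8 E
6 60/401 12/65 -6762/26065 30/401 -9 8 N
final -9 7 W

n=0: pose=(-8,7,S); sL=3/10, sR=15/68; mL=-63/170, mR=3/20; mL+mR=-15/68 → advance -1; mR−mL=177/340 → turn +1·90°
n=1: pose=(-8,8,E); sL=40/183, sR=120/421; mL=-30380/77043, mR=20/183; mL+mR=-120/421 → advance -1; mR−mL=38800/77043 → turn +1·90°
n=2: pose=(-9,8,N); sL=60/401, sR=12/65; mL=-6762/26065, mR=30/401; mL+mR=-12/65 → advance -1; mR−mL=8712/26065 → turn +1·90°
n=3: pose=(-9,7,W); sL=120/653, sR=120/773; mL=-124740/504769, mR=60/653; mL+mR=-120/773 → advance -1; mR−mL=171120/504769 → turn +1·90°
n=4: pose=(-8,7,S); sL=3/10, sR=15/68; mL=-63/170, mR=3/20; mL+mR=-15/68 → advance -1; mR−mL=177/340 → turn +1·90°
n=5: pose=(-8,8,E); sL=40/183, sR=120/421; mL=-30380/77043, mR=20/183; mL+mR=-120/421 → advance -1; mR−mL=38800/77043 → turn +1·90°
n=6: pose=(-9,8,N); sL=60/401, sR=12/65; mL=-6762/26065, mR=30/401; mL+mR=-12/65 → advance -1; mR−mL=8712/26065 → turn +1·90°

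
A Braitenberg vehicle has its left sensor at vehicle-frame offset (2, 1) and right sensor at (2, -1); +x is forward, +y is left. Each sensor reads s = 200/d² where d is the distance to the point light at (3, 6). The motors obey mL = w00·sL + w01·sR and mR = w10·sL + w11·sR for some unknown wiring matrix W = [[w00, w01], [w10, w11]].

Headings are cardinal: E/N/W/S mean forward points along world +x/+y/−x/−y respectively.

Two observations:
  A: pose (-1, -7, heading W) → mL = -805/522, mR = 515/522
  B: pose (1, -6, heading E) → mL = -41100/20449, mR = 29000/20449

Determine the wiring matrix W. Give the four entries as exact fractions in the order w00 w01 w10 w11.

-1/2 -1 1/2 1/2

obs A: pose=(-1,-7,W) → sL=25/29, sR=10/9, mL=-805/522, mR=515/522
obs B: pose=(1,-6,E) → sL=200/121, sR=200/169, mL=-41100/20449, mR=29000/20449
sensor matrix S = [[25/29, 10/9], [200/121, 200/169]]; det S = -4357000/5337189
solve [mL_A; mL_B] = S·[w00; w01] and [mR_A; mR_B] = S·[w10; w11]:
  w00 = -1/2, w01 = -1, w10 = 1/2, w11 = 1/2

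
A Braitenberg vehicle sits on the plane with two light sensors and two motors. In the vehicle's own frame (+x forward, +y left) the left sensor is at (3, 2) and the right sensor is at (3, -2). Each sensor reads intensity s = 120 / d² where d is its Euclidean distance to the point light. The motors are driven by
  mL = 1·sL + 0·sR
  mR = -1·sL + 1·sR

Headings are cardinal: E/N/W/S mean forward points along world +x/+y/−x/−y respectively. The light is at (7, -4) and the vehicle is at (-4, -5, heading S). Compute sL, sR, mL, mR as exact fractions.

left sensor world pos  = (-2, -8); dL² = 97
right sensor world pos = (-6, -8); dR² = 185
sL = 120/97 = 120/97
sR = 120/185 = 24/37
mL = 1·sL + 0·sR = 120/97
mR = -1·sL + 1·sR = -2112/3589

120/97 24/37 120/97 -2112/3589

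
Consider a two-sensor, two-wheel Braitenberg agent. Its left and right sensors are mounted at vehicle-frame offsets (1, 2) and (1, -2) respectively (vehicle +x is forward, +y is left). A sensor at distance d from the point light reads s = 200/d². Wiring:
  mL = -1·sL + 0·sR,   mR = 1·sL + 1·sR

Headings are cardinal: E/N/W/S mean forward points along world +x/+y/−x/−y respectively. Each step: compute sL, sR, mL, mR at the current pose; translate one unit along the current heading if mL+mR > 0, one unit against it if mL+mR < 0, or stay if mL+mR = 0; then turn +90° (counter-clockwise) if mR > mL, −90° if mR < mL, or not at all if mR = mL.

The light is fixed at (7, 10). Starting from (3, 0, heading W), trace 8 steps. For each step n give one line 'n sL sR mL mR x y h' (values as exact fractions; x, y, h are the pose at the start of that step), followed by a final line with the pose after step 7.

n=0: pose=(3,0,W); sL=200/169, sR=200/89; mL=-200/169, mR=51600/15041; mL+mR=200/89 → advance +1; mR−mL=69400/15041 → turn +1·90°
n=1: pose=(2,0,S); sL=20/13, sR=20/17; mL=-20/13, mR=600/221; mL+mR=20/17 → advance +1; mR−mL=940/221 → turn +1·90°
n=2: pose=(2,-1,E); sL=200/97, sR=40/37; mL=-200/97, mR=11280/3589; mL+mR=40/37 → advance +1; mR−mL=18680/3589 → turn +1·90°
n=3: pose=(3,-1,N); sL=25/17, sR=25/13; mL=-25/17, mR=750/221; mL+mR=25/13 → advance +1; mR−mL=1075/221 → turn +1·90°
n=4: pose=(3,0,W); sL=200/169, sR=200/89; mL=-200/169, mR=51600/15041; mL+mR=200/89 → advance +1; mR−mL=69400/15041 → turn +1·90°
n=5: pose=(2,0,S); sL=20/13, sR=20/17; mL=-20/13, mR=600/221; mL+mR=20/17 → advance +1; mR−mL=940/221 → turn +1·90°
n=6: pose=(2,-1,E); sL=200/97, sR=40/37; mL=-200/97, mR=11280/3589; mL+mR=40/37 → advance +1; mR−mL=18680/3589 → turn +1·90°
n=7: pose=(3,-1,N); sL=25/17, sR=25/13; mL=-25/17, mR=750/221; mL+mR=25/13 → advance +1; mR−mL=1075/221 → turn +1·90°

0 200/169 200/89 -200/169 51600/15041 3 0 W
1 20/13 20/17 -20/13 600/221 2 0 S
2 200/97 40/37 -200/97 11280/3589 2 -1 E
3 25/17 25/13 -25/17 750/221 3 -1 N
4 200/169 200/89 -200/169 51600/15041 3 0 W
5 20/13 20/17 -20/13 600/221 2 0 S
6 200/97 40/37 -200/97 11280/3589 2 -1 E
7 25/17 25/13 -25/17 750/221 3 -1 N
final 3 0 W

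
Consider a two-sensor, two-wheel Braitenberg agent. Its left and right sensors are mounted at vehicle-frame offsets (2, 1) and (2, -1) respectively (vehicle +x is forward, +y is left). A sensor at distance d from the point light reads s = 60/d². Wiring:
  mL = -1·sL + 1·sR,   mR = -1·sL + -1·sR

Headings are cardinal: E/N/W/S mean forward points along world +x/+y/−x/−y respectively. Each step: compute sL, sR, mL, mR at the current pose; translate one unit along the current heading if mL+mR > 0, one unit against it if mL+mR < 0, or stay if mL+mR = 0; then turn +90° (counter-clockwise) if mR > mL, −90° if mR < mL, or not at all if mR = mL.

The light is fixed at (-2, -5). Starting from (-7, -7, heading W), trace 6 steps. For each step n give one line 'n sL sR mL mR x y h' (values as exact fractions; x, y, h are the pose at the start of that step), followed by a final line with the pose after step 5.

n=0: pose=(-7,-7,W); sL=30/29, sR=6/5; mL=24/145, mR=-324/145; mL+mR=-60/29 → advance -1; mR−mL=-12/5 → turn -1·90°
n=1: pose=(-6,-7,N); sL=12/5, sR=20/3; mL=64/15, mR=-136/15; mL+mR=-24/5 → advance -1; mR−mL=-40/3 → turn -1·90°
n=2: pose=(-6,-8,E); sL=15/2, sR=3; mL=-9/2, mR=-21/2; mL+mR=-15 → advance -1; mR−mL=-6 → turn -1·90°
n=3: pose=(-7,-8,S); sL=60/41, sR=60/61; mL=-1200/2501, mR=-6120/2501; mL+mR=-120/41 → advance -1; mR−mL=-120/61 → turn -1·90°
n=4: pose=(-7,-7,W); sL=30/29, sR=6/5; mL=24/145, mR=-324/145; mL+mR=-60/29 → advance -1; mR−mL=-12/5 → turn -1·90°
n=5: pose=(-6,-7,N); sL=12/5, sR=20/3; mL=64/15, mR=-136/15; mL+mR=-24/5 → advance -1; mR−mL=-40/3 → turn -1·90°

0 30/29 6/5 24/145 -324/145 -7 -7 W
1 12/5 20/3 64/15 -136/15 -6 -7 N
2 15/2 3 -9/2 -21/2 -6 -8 E
3 60/41 60/61 -1200/2501 -6120/2501 -7 -8 S
4 30/29 6/5 24/145 -324/145 -7 -7 W
5 12/5 20/3 64/15 -136/15 -6 -7 N
final -6 -8 E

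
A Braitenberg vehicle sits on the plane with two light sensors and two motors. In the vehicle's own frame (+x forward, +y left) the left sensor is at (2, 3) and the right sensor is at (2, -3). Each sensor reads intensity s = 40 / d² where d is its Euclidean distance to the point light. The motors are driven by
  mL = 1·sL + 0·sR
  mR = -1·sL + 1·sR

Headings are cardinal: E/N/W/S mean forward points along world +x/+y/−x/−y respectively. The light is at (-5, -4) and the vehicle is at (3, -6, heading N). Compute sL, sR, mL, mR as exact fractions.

left sensor world pos  = (0, -4); dL² = 25
right sensor world pos = (6, -4); dR² = 121
sL = 40/25 = 8/5
sR = 40/121 = 40/121
mL = 1·sL + 0·sR = 8/5
mR = -1·sL + 1·sR = -768/605

8/5 40/121 8/5 -768/605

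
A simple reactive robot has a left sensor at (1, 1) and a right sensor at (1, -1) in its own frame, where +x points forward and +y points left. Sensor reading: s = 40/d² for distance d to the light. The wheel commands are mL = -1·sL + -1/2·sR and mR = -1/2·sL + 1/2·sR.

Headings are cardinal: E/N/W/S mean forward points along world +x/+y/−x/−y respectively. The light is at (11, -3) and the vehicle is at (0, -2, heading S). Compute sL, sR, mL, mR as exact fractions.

2/5 5/18 -97/180 -11/180

left sensor world pos  = (1, -3); dL² = 100
right sensor world pos = (-1, -3); dR² = 144
sL = 40/100 = 2/5
sR = 40/144 = 5/18
mL = -1·sL + -1/2·sR = -97/180
mR = -1/2·sL + 1/2·sR = -11/180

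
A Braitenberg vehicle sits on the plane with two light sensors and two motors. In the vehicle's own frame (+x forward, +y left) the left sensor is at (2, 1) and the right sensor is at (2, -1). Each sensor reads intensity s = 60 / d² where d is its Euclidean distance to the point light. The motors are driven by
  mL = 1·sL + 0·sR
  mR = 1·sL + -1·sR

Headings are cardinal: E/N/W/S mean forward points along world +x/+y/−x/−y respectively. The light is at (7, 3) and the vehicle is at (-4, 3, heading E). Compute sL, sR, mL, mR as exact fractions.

left sensor world pos  = (-2, 4); dL² = 82
right sensor world pos = (-2, 2); dR² = 82
sL = 60/82 = 30/41
sR = 60/82 = 30/41
mL = 1·sL + 0·sR = 30/41
mR = 1·sL + -1·sR = 0

30/41 30/41 30/41 0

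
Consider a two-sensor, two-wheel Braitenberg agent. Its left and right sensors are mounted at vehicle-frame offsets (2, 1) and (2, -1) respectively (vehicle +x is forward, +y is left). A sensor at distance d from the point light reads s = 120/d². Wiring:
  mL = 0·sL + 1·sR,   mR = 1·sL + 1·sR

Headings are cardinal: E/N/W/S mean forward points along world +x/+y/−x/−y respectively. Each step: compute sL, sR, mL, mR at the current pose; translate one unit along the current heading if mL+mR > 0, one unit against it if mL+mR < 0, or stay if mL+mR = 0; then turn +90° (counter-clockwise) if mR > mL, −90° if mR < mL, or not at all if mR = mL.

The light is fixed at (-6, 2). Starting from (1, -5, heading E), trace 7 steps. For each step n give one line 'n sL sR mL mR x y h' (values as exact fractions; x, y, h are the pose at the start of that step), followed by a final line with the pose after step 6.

0 40/39 24/29 24/29 2096/1131 1 -5 E
1 60/37 60/53 60/53 5400/1961 2 -5 N
2 24/17 120/61 120/61 3504/1037 2 -4 W
3 15/16 6/5 6/5 171/80 1 -4 S
4 40/39 24/29 24/29 2096/1131 1 -5 E
5 60/37 60/53 60/53 5400/1961 2 -5 N
6 24/17 120/61 120/61 3504/1037 2 -4 W
final 1 -4 S

n=0: pose=(1,-5,E); sL=40/39, sR=24/29; mL=24/29, mR=2096/1131; mL+mR=3032/1131 → advance +1; mR−mL=40/39 → turn +1·90°
n=1: pose=(2,-5,N); sL=60/37, sR=60/53; mL=60/53, mR=5400/1961; mL+mR=7620/1961 → advance +1; mR−mL=60/37 → turn +1·90°
n=2: pose=(2,-4,W); sL=24/17, sR=120/61; mL=120/61, mR=3504/1037; mL+mR=5544/1037 → advance +1; mR−mL=24/17 → turn +1·90°
n=3: pose=(1,-4,S); sL=15/16, sR=6/5; mL=6/5, mR=171/80; mL+mR=267/80 → advance +1; mR−mL=15/16 → turn +1·90°
n=4: pose=(1,-5,E); sL=40/39, sR=24/29; mL=24/29, mR=2096/1131; mL+mR=3032/1131 → advance +1; mR−mL=40/39 → turn +1·90°
n=5: pose=(2,-5,N); sL=60/37, sR=60/53; mL=60/53, mR=5400/1961; mL+mR=7620/1961 → advance +1; mR−mL=60/37 → turn +1·90°
n=6: pose=(2,-4,W); sL=24/17, sR=120/61; mL=120/61, mR=3504/1037; mL+mR=5544/1037 → advance +1; mR−mL=24/17 → turn +1·90°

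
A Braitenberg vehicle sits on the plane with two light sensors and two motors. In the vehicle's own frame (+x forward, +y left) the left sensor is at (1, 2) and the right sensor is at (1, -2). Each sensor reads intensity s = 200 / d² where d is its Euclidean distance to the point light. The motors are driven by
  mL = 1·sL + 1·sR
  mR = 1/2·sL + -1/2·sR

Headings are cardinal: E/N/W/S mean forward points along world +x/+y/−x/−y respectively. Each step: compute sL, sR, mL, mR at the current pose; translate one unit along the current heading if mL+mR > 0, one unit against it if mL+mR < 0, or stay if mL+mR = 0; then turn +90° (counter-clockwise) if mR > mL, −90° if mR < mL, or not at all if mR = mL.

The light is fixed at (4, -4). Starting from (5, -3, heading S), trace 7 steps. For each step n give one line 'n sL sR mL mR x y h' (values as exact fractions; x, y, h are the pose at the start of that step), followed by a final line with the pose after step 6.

n=0: pose=(5,-3,S); sL=200/9, sR=200; mL=2000/9, mR=-800/9; mL+mR=400/3 → advance +1; mR−mL=-2800/9 → turn -1·90°
n=1: pose=(5,-4,W); sL=50, sR=50; mL=100, mR=0; mL+mR=100 → advance +1; mR−mL=-100 → turn -1·90°
n=2: pose=(4,-4,N); sL=40, sR=40; mL=80, mR=0; mL+mR=80 → advance +1; mR−mL=-80 → turn -1·90°
n=3: pose=(4,-3,E); sL=20, sR=100; mL=120, mR=-40; mL+mR=80 → advance +1; mR−mL=-160 → turn -1·90°
n=4: pose=(5,-3,S); sL=200/9, sR=200; mL=2000/9, mR=-800/9; mL+mR=400/3 → advance +1; mR−mL=-2800/9 → turn -1·90°
n=5: pose=(5,-4,W); sL=50, sR=50; mL=100, mR=0; mL+mR=100 → advance +1; mR−mL=-100 → turn -1·90°
n=6: pose=(4,-4,N); sL=40, sR=40; mL=80, mR=0; mL+mR=80 → advance +1; mR−mL=-80 → turn -1·90°

0 200/9 200 2000/9 -800/9 5 -3 S
1 50 50 100 0 5 -4 W
2 40 40 80 0 4 -4 N
3 20 100 120 -40 4 -3 E
4 200/9 200 2000/9 -800/9 5 -3 S
5 50 50 100 0 5 -4 W
6 40 40 80 0 4 -4 N
final 4 -3 E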